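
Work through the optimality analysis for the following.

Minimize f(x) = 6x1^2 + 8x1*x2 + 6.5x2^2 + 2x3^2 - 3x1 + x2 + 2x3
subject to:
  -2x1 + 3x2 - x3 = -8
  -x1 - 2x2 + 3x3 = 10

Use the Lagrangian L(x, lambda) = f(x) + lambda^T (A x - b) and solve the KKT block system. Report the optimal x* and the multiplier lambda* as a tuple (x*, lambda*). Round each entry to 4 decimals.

Form the Lagrangian:
  L(x, lambda) = (1/2) x^T Q x + c^T x + lambda^T (A x - b)
Stationarity (grad_x L = 0): Q x + c + A^T lambda = 0.
Primal feasibility: A x = b.

This gives the KKT block system:
  [ Q   A^T ] [ x     ]   [-c ]
  [ A    0  ] [ lambda ] = [ b ]

Solving the linear system:
  x*      = (0.7556, -1.2444, 2.7556)
  lambda* = (0.1937, -4.2762)
  f(x*)   = 23.1556

x* = (0.7556, -1.2444, 2.7556), lambda* = (0.1937, -4.2762)


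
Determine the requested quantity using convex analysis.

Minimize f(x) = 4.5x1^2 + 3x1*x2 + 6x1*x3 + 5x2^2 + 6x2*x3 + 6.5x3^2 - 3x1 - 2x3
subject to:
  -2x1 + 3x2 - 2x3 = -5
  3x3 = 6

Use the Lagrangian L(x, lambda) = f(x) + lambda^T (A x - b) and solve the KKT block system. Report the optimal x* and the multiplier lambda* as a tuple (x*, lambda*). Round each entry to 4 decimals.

Form the Lagrangian:
  L(x, lambda) = (1/2) x^T Q x + c^T x + lambda^T (A x - b)
Stationarity (grad_x L = 0): Q x + c + A^T lambda = 0.
Primal feasibility: A x = b.

This gives the KKT block system:
  [ Q   A^T ] [ x     ]   [-c ]
  [ A    0  ] [ lambda ] = [ b ]

Solving the linear system:
  x*      = (-0.7898, -0.8599, 2)
  lambda* = (-0.3439, -4.9299)
  f(x*)   = 13.1146

x* = (-0.7898, -0.8599, 2), lambda* = (-0.3439, -4.9299)


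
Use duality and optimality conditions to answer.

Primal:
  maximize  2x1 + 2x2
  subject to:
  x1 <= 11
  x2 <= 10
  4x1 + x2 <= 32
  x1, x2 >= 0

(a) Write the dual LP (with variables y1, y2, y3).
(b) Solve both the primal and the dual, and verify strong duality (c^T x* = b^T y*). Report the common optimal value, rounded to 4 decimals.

The standard primal-dual pair for 'max c^T x s.t. A x <= b, x >= 0' is:
  Dual:  min b^T y  s.t.  A^T y >= c,  y >= 0.

So the dual LP is:
  minimize  11y1 + 10y2 + 32y3
  subject to:
    y1 + 4y3 >= 2
    y2 + y3 >= 2
    y1, y2, y3 >= 0

Solving the primal: x* = (5.5, 10).
  primal value c^T x* = 31.
Solving the dual: y* = (0, 1.5, 0.5).
  dual value b^T y* = 31.
Strong duality: c^T x* = b^T y*. Confirmed.

31


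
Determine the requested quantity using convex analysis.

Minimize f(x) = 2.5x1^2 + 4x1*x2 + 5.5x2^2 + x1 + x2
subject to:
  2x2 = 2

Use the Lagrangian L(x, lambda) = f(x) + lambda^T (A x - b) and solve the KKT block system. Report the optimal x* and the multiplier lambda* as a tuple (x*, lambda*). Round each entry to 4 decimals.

Form the Lagrangian:
  L(x, lambda) = (1/2) x^T Q x + c^T x + lambda^T (A x - b)
Stationarity (grad_x L = 0): Q x + c + A^T lambda = 0.
Primal feasibility: A x = b.

This gives the KKT block system:
  [ Q   A^T ] [ x     ]   [-c ]
  [ A    0  ] [ lambda ] = [ b ]

Solving the linear system:
  x*      = (-1, 1)
  lambda* = (-4)
  f(x*)   = 4

x* = (-1, 1), lambda* = (-4)


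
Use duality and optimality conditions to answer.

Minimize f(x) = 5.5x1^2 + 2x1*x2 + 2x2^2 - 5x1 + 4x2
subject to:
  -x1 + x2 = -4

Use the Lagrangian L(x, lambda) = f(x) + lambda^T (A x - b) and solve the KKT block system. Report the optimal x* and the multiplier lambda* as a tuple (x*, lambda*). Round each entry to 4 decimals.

Form the Lagrangian:
  L(x, lambda) = (1/2) x^T Q x + c^T x + lambda^T (A x - b)
Stationarity (grad_x L = 0): Q x + c + A^T lambda = 0.
Primal feasibility: A x = b.

This gives the KKT block system:
  [ Q   A^T ] [ x     ]   [-c ]
  [ A    0  ] [ lambda ] = [ b ]

Solving the linear system:
  x*      = (1.3158, -2.6842)
  lambda* = (4.1053)
  f(x*)   = -0.4474

x* = (1.3158, -2.6842), lambda* = (4.1053)


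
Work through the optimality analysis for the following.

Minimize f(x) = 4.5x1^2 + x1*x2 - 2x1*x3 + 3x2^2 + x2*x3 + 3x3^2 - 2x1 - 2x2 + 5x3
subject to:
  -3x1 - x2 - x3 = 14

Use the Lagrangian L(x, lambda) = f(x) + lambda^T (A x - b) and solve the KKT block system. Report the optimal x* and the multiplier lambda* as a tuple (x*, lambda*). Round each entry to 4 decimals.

Form the Lagrangian:
  L(x, lambda) = (1/2) x^T Q x + c^T x + lambda^T (A x - b)
Stationarity (grad_x L = 0): Q x + c + A^T lambda = 0.
Primal feasibility: A x = b.

This gives the KKT block system:
  [ Q   A^T ] [ x     ]   [-c ]
  [ A    0  ] [ lambda ] = [ b ]

Solving the linear system:
  x*      = (-3.5117, 0.0211, -3.4859)
  lambda* = (-8.8709)
  f(x*)   = 56.8721

x* = (-3.5117, 0.0211, -3.4859), lambda* = (-8.8709)


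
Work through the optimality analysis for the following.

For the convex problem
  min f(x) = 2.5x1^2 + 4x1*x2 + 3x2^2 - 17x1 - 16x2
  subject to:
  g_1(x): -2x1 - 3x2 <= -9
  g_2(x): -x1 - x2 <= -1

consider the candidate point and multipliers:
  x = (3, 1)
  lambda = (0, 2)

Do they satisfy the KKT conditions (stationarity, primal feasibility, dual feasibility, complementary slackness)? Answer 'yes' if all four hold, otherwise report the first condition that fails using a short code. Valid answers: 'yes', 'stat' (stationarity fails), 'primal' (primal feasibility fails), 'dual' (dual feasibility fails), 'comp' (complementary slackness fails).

Gradient of f: grad f(x) = Q x + c = (2, 2)
Constraint values g_i(x) = a_i^T x - b_i:
  g_1((3, 1)) = 0
  g_2((3, 1)) = -3
Stationarity residual: grad f(x) + sum_i lambda_i a_i = (0, 0)
  -> stationarity OK
Primal feasibility (all g_i <= 0): OK
Dual feasibility (all lambda_i >= 0): OK
Complementary slackness (lambda_i * g_i(x) = 0 for all i): FAILS

Verdict: the first failing condition is complementary_slackness -> comp.

comp


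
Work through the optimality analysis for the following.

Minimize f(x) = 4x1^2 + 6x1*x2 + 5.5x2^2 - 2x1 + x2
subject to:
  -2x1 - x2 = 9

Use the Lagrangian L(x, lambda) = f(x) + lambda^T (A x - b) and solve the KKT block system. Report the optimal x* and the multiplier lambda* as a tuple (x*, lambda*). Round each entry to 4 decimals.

Form the Lagrangian:
  L(x, lambda) = (1/2) x^T Q x + c^T x + lambda^T (A x - b)
Stationarity (grad_x L = 0): Q x + c + A^T lambda = 0.
Primal feasibility: A x = b.

This gives the KKT block system:
  [ Q   A^T ] [ x     ]   [-c ]
  [ A    0  ] [ lambda ] = [ b ]

Solving the linear system:
  x*      = (-5, 1)
  lambda* = (-18)
  f(x*)   = 86.5

x* = (-5, 1), lambda* = (-18)


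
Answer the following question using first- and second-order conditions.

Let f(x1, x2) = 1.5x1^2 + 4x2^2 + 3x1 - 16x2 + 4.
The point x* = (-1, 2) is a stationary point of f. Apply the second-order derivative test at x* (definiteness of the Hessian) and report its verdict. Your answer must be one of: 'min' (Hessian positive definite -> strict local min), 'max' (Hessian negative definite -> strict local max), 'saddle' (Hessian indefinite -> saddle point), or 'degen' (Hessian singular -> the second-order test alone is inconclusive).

Compute the Hessian H = grad^2 f:
  H = [[3, 0], [0, 8]]
Verify stationarity: grad f(x*) = H x* + g = (0, 0).
Eigenvalues of H: 3, 8.
Both eigenvalues > 0, so H is positive definite -> x* is a strict local min.

min


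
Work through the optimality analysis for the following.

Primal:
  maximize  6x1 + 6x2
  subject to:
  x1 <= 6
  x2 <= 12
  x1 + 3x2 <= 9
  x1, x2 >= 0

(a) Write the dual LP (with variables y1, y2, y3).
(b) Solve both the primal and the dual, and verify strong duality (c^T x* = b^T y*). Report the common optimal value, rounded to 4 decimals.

The standard primal-dual pair for 'max c^T x s.t. A x <= b, x >= 0' is:
  Dual:  min b^T y  s.t.  A^T y >= c,  y >= 0.

So the dual LP is:
  minimize  6y1 + 12y2 + 9y3
  subject to:
    y1 + y3 >= 6
    y2 + 3y3 >= 6
    y1, y2, y3 >= 0

Solving the primal: x* = (6, 1).
  primal value c^T x* = 42.
Solving the dual: y* = (4, 0, 2).
  dual value b^T y* = 42.
Strong duality: c^T x* = b^T y*. Confirmed.

42


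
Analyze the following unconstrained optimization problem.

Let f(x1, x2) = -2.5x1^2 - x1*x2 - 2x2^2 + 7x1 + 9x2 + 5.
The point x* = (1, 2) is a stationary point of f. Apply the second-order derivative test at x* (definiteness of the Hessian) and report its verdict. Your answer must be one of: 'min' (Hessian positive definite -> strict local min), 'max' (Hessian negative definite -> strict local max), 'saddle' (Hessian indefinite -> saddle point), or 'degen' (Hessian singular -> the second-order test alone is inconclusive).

Compute the Hessian H = grad^2 f:
  H = [[-5, -1], [-1, -4]]
Verify stationarity: grad f(x*) = H x* + g = (0, 0).
Eigenvalues of H: -5.618, -3.382.
Both eigenvalues < 0, so H is negative definite -> x* is a strict local max.

max


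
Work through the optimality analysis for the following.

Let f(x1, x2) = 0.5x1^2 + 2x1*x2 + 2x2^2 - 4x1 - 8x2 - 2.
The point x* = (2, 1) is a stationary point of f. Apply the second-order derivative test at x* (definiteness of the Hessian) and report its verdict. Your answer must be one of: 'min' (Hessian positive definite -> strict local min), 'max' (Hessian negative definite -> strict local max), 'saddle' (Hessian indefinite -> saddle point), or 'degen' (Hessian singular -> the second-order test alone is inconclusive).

Compute the Hessian H = grad^2 f:
  H = [[1, 2], [2, 4]]
Verify stationarity: grad f(x*) = H x* + g = (0, 0).
Eigenvalues of H: 0, 5.
H has a zero eigenvalue (singular; positive semidefinite but not definite), so H is neither positive definite, negative definite, nor indefinite. The second-order test alone is inconclusive -> degen.
(Indeed, f is constant along the null direction of H through x*, so x* is not a strict local extremum.)

degen


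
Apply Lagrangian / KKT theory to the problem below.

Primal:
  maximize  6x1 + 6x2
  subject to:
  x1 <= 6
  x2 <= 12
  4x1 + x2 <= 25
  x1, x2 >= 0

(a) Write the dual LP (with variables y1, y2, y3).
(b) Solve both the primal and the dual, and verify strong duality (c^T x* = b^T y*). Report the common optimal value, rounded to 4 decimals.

The standard primal-dual pair for 'max c^T x s.t. A x <= b, x >= 0' is:
  Dual:  min b^T y  s.t.  A^T y >= c,  y >= 0.

So the dual LP is:
  minimize  6y1 + 12y2 + 25y3
  subject to:
    y1 + 4y3 >= 6
    y2 + y3 >= 6
    y1, y2, y3 >= 0

Solving the primal: x* = (3.25, 12).
  primal value c^T x* = 91.5.
Solving the dual: y* = (0, 4.5, 1.5).
  dual value b^T y* = 91.5.
Strong duality: c^T x* = b^T y*. Confirmed.

91.5


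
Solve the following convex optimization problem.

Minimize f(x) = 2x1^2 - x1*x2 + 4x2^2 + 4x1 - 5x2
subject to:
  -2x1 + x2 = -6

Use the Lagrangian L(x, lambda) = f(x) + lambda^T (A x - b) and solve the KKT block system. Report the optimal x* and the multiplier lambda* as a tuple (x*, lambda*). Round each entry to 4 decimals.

Form the Lagrangian:
  L(x, lambda) = (1/2) x^T Q x + c^T x + lambda^T (A x - b)
Stationarity (grad_x L = 0): Q x + c + A^T lambda = 0.
Primal feasibility: A x = b.

This gives the KKT block system:
  [ Q   A^T ] [ x     ]   [-c ]
  [ A    0  ] [ lambda ] = [ b ]

Solving the linear system:
  x*      = (3, 0)
  lambda* = (8)
  f(x*)   = 30

x* = (3, 0), lambda* = (8)


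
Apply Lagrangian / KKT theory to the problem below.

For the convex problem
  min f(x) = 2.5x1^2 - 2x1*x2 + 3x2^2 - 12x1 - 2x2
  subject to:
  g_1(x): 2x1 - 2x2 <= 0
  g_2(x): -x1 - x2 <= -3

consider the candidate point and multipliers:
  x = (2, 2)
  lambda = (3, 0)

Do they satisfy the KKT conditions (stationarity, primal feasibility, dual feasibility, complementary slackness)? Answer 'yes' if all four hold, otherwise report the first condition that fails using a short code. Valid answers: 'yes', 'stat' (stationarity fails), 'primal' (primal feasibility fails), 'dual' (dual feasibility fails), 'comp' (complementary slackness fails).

Gradient of f: grad f(x) = Q x + c = (-6, 6)
Constraint values g_i(x) = a_i^T x - b_i:
  g_1((2, 2)) = 0
  g_2((2, 2)) = -1
Stationarity residual: grad f(x) + sum_i lambda_i a_i = (0, 0)
  -> stationarity OK
Primal feasibility (all g_i <= 0): OK
Dual feasibility (all lambda_i >= 0): OK
Complementary slackness (lambda_i * g_i(x) = 0 for all i): OK

Verdict: yes, KKT holds.

yes


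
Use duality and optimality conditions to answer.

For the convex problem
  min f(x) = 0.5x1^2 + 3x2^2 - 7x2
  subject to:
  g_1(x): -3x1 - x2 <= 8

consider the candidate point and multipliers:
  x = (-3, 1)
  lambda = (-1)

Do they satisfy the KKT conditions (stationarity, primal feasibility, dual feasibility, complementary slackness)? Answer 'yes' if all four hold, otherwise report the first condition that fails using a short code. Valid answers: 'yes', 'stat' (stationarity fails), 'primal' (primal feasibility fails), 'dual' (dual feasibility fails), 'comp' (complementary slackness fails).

Gradient of f: grad f(x) = Q x + c = (-3, -1)
Constraint values g_i(x) = a_i^T x - b_i:
  g_1((-3, 1)) = 0
Stationarity residual: grad f(x) + sum_i lambda_i a_i = (0, 0)
  -> stationarity OK
Primal feasibility (all g_i <= 0): OK
Dual feasibility (all lambda_i >= 0): FAILS
Complementary slackness (lambda_i * g_i(x) = 0 for all i): OK

Verdict: the first failing condition is dual_feasibility -> dual.

dual


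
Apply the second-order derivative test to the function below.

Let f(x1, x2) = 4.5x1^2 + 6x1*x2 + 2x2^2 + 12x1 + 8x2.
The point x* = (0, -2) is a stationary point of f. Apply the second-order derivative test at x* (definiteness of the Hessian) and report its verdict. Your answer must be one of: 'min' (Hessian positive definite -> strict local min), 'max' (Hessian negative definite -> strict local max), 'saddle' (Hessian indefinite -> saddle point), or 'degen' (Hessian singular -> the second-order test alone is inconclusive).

Compute the Hessian H = grad^2 f:
  H = [[9, 6], [6, 4]]
Verify stationarity: grad f(x*) = H x* + g = (0, 0).
Eigenvalues of H: 0, 13.
H has a zero eigenvalue (singular; positive semidefinite but not definite), so H is neither positive definite, negative definite, nor indefinite. The second-order test alone is inconclusive -> degen.
(Indeed, f is constant along the null direction of H through x*, so x* is not a strict local extremum.)

degen


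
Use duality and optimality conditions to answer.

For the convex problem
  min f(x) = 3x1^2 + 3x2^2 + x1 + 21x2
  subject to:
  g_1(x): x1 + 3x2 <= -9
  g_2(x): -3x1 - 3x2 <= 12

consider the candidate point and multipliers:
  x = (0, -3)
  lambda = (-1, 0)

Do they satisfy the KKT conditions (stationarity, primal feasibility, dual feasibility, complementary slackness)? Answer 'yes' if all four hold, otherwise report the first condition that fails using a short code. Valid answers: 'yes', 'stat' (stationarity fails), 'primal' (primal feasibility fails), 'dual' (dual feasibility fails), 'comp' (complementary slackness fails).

Gradient of f: grad f(x) = Q x + c = (1, 3)
Constraint values g_i(x) = a_i^T x - b_i:
  g_1((0, -3)) = 0
  g_2((0, -3)) = -3
Stationarity residual: grad f(x) + sum_i lambda_i a_i = (0, 0)
  -> stationarity OK
Primal feasibility (all g_i <= 0): OK
Dual feasibility (all lambda_i >= 0): FAILS
Complementary slackness (lambda_i * g_i(x) = 0 for all i): OK

Verdict: the first failing condition is dual_feasibility -> dual.

dual


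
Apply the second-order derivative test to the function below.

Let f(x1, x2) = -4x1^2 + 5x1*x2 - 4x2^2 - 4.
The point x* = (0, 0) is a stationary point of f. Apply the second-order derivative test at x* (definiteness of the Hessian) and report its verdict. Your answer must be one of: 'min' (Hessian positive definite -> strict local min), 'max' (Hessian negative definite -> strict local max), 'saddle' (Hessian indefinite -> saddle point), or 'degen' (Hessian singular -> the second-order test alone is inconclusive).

Compute the Hessian H = grad^2 f:
  H = [[-8, 5], [5, -8]]
Verify stationarity: grad f(x*) = H x* + g = (0, 0).
Eigenvalues of H: -13, -3.
Both eigenvalues < 0, so H is negative definite -> x* is a strict local max.

max


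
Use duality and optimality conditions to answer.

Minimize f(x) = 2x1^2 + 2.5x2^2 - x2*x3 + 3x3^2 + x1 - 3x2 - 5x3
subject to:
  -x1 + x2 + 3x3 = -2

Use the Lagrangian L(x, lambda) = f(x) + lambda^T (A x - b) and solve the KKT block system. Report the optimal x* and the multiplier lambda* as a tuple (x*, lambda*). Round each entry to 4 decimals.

Form the Lagrangian:
  L(x, lambda) = (1/2) x^T Q x + c^T x + lambda^T (A x - b)
Stationarity (grad_x L = 0): Q x + c + A^T lambda = 0.
Primal feasibility: A x = b.

This gives the KKT block system:
  [ Q   A^T ] [ x     ]   [-c ]
  [ A    0  ] [ lambda ] = [ b ]

Solving the linear system:
  x*      = (0.4202, -0.0389, -0.5136)
  lambda* = (2.6809)
  f(x*)   = 4.2335

x* = (0.4202, -0.0389, -0.5136), lambda* = (2.6809)


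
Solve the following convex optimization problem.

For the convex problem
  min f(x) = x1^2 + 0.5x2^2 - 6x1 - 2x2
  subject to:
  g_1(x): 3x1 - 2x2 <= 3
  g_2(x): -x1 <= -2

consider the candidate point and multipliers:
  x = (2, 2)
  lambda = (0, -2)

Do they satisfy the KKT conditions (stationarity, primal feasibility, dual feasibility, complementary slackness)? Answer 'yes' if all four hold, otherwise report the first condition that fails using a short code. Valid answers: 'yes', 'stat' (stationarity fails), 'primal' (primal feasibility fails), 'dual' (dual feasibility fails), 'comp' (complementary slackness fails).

Gradient of f: grad f(x) = Q x + c = (-2, 0)
Constraint values g_i(x) = a_i^T x - b_i:
  g_1((2, 2)) = -1
  g_2((2, 2)) = 0
Stationarity residual: grad f(x) + sum_i lambda_i a_i = (0, 0)
  -> stationarity OK
Primal feasibility (all g_i <= 0): OK
Dual feasibility (all lambda_i >= 0): FAILS
Complementary slackness (lambda_i * g_i(x) = 0 for all i): OK

Verdict: the first failing condition is dual_feasibility -> dual.

dual


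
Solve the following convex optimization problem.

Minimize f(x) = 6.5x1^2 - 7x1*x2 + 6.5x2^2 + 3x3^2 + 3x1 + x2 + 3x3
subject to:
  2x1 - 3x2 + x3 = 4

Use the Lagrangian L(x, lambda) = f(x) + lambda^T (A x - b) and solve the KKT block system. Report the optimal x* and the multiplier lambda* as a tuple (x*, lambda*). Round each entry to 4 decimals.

Form the Lagrangian:
  L(x, lambda) = (1/2) x^T Q x + c^T x + lambda^T (A x - b)
Stationarity (grad_x L = 0): Q x + c + A^T lambda = 0.
Primal feasibility: A x = b.

This gives the KKT block system:
  [ Q   A^T ] [ x     ]   [-c ]
  [ A    0  ] [ lambda ] = [ b ]

Solving the linear system:
  x*      = (-0.173, -1.3349, 0.3413)
  lambda* = (-5.0476)
  f(x*)   = 9.6802

x* = (-0.173, -1.3349, 0.3413), lambda* = (-5.0476)


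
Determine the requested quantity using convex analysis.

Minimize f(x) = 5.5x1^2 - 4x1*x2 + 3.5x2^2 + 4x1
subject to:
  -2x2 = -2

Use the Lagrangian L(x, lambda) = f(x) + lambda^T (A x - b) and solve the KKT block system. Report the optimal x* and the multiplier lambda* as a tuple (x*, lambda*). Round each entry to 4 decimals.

Form the Lagrangian:
  L(x, lambda) = (1/2) x^T Q x + c^T x + lambda^T (A x - b)
Stationarity (grad_x L = 0): Q x + c + A^T lambda = 0.
Primal feasibility: A x = b.

This gives the KKT block system:
  [ Q   A^T ] [ x     ]   [-c ]
  [ A    0  ] [ lambda ] = [ b ]

Solving the linear system:
  x*      = (0, 1)
  lambda* = (3.5)
  f(x*)   = 3.5

x* = (0, 1), lambda* = (3.5)


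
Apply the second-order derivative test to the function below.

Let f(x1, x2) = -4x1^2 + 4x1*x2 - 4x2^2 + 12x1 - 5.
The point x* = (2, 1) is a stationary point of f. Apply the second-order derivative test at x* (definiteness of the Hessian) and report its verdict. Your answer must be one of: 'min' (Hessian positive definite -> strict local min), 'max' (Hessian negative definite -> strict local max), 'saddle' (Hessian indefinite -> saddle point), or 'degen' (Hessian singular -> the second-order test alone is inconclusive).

Compute the Hessian H = grad^2 f:
  H = [[-8, 4], [4, -8]]
Verify stationarity: grad f(x*) = H x* + g = (0, 0).
Eigenvalues of H: -12, -4.
Both eigenvalues < 0, so H is negative definite -> x* is a strict local max.

max


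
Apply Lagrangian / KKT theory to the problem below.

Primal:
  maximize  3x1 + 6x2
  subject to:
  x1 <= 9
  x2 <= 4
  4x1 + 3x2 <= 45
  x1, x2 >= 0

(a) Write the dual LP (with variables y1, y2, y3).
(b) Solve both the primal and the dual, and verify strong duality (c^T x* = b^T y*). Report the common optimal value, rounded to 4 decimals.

The standard primal-dual pair for 'max c^T x s.t. A x <= b, x >= 0' is:
  Dual:  min b^T y  s.t.  A^T y >= c,  y >= 0.

So the dual LP is:
  minimize  9y1 + 4y2 + 45y3
  subject to:
    y1 + 4y3 >= 3
    y2 + 3y3 >= 6
    y1, y2, y3 >= 0

Solving the primal: x* = (8.25, 4).
  primal value c^T x* = 48.75.
Solving the dual: y* = (0, 3.75, 0.75).
  dual value b^T y* = 48.75.
Strong duality: c^T x* = b^T y*. Confirmed.

48.75


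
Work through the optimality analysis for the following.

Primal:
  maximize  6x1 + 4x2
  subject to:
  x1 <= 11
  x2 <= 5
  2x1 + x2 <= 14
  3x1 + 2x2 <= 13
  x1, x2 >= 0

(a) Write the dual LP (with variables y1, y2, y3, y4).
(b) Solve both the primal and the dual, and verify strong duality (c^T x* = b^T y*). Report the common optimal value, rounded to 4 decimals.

The standard primal-dual pair for 'max c^T x s.t. A x <= b, x >= 0' is:
  Dual:  min b^T y  s.t.  A^T y >= c,  y >= 0.

So the dual LP is:
  minimize  11y1 + 5y2 + 14y3 + 13y4
  subject to:
    y1 + 2y3 + 3y4 >= 6
    y2 + y3 + 2y4 >= 4
    y1, y2, y3, y4 >= 0

Solving the primal: x* = (4.3333, 0).
  primal value c^T x* = 26.
Solving the dual: y* = (0, 0, 0, 2).
  dual value b^T y* = 26.
Strong duality: c^T x* = b^T y*. Confirmed.

26


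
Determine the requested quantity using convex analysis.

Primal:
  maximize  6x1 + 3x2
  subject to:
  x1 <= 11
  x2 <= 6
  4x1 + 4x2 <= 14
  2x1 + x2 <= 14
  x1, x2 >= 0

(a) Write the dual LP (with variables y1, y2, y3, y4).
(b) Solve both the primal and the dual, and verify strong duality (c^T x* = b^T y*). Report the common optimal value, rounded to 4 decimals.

The standard primal-dual pair for 'max c^T x s.t. A x <= b, x >= 0' is:
  Dual:  min b^T y  s.t.  A^T y >= c,  y >= 0.

So the dual LP is:
  minimize  11y1 + 6y2 + 14y3 + 14y4
  subject to:
    y1 + 4y3 + 2y4 >= 6
    y2 + 4y3 + y4 >= 3
    y1, y2, y3, y4 >= 0

Solving the primal: x* = (3.5, 0).
  primal value c^T x* = 21.
Solving the dual: y* = (0, 0, 1.5, 0).
  dual value b^T y* = 21.
Strong duality: c^T x* = b^T y*. Confirmed.

21


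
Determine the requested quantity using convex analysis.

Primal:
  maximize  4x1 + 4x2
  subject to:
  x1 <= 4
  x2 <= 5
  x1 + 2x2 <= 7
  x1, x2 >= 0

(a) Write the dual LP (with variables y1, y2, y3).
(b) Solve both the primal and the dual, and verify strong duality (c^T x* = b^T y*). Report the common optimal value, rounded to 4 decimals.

The standard primal-dual pair for 'max c^T x s.t. A x <= b, x >= 0' is:
  Dual:  min b^T y  s.t.  A^T y >= c,  y >= 0.

So the dual LP is:
  minimize  4y1 + 5y2 + 7y3
  subject to:
    y1 + y3 >= 4
    y2 + 2y3 >= 4
    y1, y2, y3 >= 0

Solving the primal: x* = (4, 1.5).
  primal value c^T x* = 22.
Solving the dual: y* = (2, 0, 2).
  dual value b^T y* = 22.
Strong duality: c^T x* = b^T y*. Confirmed.

22


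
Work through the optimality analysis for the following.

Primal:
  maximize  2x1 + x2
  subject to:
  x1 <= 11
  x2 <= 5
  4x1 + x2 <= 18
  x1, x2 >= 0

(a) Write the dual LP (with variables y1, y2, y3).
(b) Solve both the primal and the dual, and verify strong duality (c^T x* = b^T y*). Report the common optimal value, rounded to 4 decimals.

The standard primal-dual pair for 'max c^T x s.t. A x <= b, x >= 0' is:
  Dual:  min b^T y  s.t.  A^T y >= c,  y >= 0.

So the dual LP is:
  minimize  11y1 + 5y2 + 18y3
  subject to:
    y1 + 4y3 >= 2
    y2 + y3 >= 1
    y1, y2, y3 >= 0

Solving the primal: x* = (3.25, 5).
  primal value c^T x* = 11.5.
Solving the dual: y* = (0, 0.5, 0.5).
  dual value b^T y* = 11.5.
Strong duality: c^T x* = b^T y*. Confirmed.

11.5


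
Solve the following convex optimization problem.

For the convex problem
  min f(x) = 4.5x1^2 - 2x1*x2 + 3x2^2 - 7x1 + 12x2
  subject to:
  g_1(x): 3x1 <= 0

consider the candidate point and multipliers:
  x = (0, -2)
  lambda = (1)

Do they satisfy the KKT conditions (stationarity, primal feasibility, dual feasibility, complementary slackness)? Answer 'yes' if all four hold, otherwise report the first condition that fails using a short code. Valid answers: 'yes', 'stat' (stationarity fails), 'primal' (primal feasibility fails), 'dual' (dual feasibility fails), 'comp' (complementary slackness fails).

Gradient of f: grad f(x) = Q x + c = (-3, 0)
Constraint values g_i(x) = a_i^T x - b_i:
  g_1((0, -2)) = 0
Stationarity residual: grad f(x) + sum_i lambda_i a_i = (0, 0)
  -> stationarity OK
Primal feasibility (all g_i <= 0): OK
Dual feasibility (all lambda_i >= 0): OK
Complementary slackness (lambda_i * g_i(x) = 0 for all i): OK

Verdict: yes, KKT holds.

yes


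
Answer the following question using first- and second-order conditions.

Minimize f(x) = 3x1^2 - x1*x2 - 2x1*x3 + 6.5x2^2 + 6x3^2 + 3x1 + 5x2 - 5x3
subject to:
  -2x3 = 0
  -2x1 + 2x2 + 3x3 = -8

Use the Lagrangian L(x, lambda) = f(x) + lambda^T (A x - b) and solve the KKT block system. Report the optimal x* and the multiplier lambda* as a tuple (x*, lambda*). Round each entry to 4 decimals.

Form the Lagrangian:
  L(x, lambda) = (1/2) x^T Q x + c^T x + lambda^T (A x - b)
Stationarity (grad_x L = 0): Q x + c + A^T lambda = 0.
Primal feasibility: A x = b.

This gives the KKT block system:
  [ Q   A^T ] [ x     ]   [-c ]
  [ A    0  ] [ lambda ] = [ b ]

Solving the linear system:
  x*      = (2.3529, -1.6471, 0)
  lambda* = (9.2206, 9.3824)
  f(x*)   = 36.9412

x* = (2.3529, -1.6471, 0), lambda* = (9.2206, 9.3824)


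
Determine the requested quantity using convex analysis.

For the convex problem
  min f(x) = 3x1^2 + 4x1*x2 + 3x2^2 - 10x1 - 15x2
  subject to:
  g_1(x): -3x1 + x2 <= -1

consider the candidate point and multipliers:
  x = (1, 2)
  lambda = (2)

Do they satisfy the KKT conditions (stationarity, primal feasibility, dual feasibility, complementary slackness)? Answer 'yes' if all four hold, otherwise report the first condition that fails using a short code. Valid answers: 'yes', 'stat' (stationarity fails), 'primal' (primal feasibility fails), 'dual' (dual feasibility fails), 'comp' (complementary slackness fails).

Gradient of f: grad f(x) = Q x + c = (4, 1)
Constraint values g_i(x) = a_i^T x - b_i:
  g_1((1, 2)) = 0
Stationarity residual: grad f(x) + sum_i lambda_i a_i = (-2, 3)
  -> stationarity FAILS
Primal feasibility (all g_i <= 0): OK
Dual feasibility (all lambda_i >= 0): OK
Complementary slackness (lambda_i * g_i(x) = 0 for all i): OK

Verdict: the first failing condition is stationarity -> stat.

stat


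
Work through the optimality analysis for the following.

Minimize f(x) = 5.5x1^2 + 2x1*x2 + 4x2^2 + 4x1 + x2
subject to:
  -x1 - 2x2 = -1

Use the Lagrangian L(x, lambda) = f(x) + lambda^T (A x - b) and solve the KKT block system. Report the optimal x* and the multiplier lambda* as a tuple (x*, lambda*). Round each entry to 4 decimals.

Form the Lagrangian:
  L(x, lambda) = (1/2) x^T Q x + c^T x + lambda^T (A x - b)
Stationarity (grad_x L = 0): Q x + c + A^T lambda = 0.
Primal feasibility: A x = b.

This gives the KKT block system:
  [ Q   A^T ] [ x     ]   [-c ]
  [ A    0  ] [ lambda ] = [ b ]

Solving the linear system:
  x*      = (-0.2273, 0.6136)
  lambda* = (2.7273)
  f(x*)   = 1.2159

x* = (-0.2273, 0.6136), lambda* = (2.7273)


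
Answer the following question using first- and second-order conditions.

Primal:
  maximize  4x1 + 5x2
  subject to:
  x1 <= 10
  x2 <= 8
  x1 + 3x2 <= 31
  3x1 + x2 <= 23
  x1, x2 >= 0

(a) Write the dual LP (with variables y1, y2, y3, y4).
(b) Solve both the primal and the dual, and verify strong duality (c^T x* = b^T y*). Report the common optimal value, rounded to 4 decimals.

The standard primal-dual pair for 'max c^T x s.t. A x <= b, x >= 0' is:
  Dual:  min b^T y  s.t.  A^T y >= c,  y >= 0.

So the dual LP is:
  minimize  10y1 + 8y2 + 31y3 + 23y4
  subject to:
    y1 + y3 + 3y4 >= 4
    y2 + 3y3 + y4 >= 5
    y1, y2, y3, y4 >= 0

Solving the primal: x* = (5, 8).
  primal value c^T x* = 60.
Solving the dual: y* = (0, 3.6667, 0, 1.3333).
  dual value b^T y* = 60.
Strong duality: c^T x* = b^T y*. Confirmed.

60


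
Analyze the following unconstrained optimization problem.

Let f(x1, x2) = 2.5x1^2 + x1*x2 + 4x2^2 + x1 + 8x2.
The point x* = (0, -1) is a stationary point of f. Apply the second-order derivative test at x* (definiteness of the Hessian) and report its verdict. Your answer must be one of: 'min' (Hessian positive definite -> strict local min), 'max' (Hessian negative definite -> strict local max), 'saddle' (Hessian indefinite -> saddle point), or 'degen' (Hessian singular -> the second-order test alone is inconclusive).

Compute the Hessian H = grad^2 f:
  H = [[5, 1], [1, 8]]
Verify stationarity: grad f(x*) = H x* + g = (0, 0).
Eigenvalues of H: 4.6972, 8.3028.
Both eigenvalues > 0, so H is positive definite -> x* is a strict local min.

min


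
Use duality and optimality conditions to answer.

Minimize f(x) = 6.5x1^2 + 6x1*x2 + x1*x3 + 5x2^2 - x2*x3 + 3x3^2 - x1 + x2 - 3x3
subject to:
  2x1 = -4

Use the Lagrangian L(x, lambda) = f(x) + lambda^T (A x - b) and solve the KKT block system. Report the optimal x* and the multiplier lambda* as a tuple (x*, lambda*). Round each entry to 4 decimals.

Form the Lagrangian:
  L(x, lambda) = (1/2) x^T Q x + c^T x + lambda^T (A x - b)
Stationarity (grad_x L = 0): Q x + c + A^T lambda = 0.
Primal feasibility: A x = b.

This gives the KKT block system:
  [ Q   A^T ] [ x     ]   [-c ]
  [ A    0  ] [ lambda ] = [ b ]

Solving the linear system:
  x*      = (-2, 1.2034, 1.0339)
  lambda* = (9.3729)
  f(x*)   = 18.7966

x* = (-2, 1.2034, 1.0339), lambda* = (9.3729)


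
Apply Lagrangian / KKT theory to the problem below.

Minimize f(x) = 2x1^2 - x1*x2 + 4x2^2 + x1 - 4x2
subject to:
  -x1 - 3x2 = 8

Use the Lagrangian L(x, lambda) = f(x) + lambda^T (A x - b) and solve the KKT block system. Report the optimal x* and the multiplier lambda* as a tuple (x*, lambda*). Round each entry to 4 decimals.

Form the Lagrangian:
  L(x, lambda) = (1/2) x^T Q x + c^T x + lambda^T (A x - b)
Stationarity (grad_x L = 0): Q x + c + A^T lambda = 0.
Primal feasibility: A x = b.

This gives the KKT block system:
  [ Q   A^T ] [ x     ]   [-c ]
  [ A    0  ] [ lambda ] = [ b ]

Solving the linear system:
  x*      = (-2.18, -1.94)
  lambda* = (-5.78)
  f(x*)   = 25.91

x* = (-2.18, -1.94), lambda* = (-5.78)


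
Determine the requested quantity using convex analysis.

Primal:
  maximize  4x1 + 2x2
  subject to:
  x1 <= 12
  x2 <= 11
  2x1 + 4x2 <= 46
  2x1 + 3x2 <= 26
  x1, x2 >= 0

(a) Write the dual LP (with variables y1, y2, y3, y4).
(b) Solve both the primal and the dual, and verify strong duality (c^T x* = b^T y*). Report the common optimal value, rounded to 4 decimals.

The standard primal-dual pair for 'max c^T x s.t. A x <= b, x >= 0' is:
  Dual:  min b^T y  s.t.  A^T y >= c,  y >= 0.

So the dual LP is:
  minimize  12y1 + 11y2 + 46y3 + 26y4
  subject to:
    y1 + 2y3 + 2y4 >= 4
    y2 + 4y3 + 3y4 >= 2
    y1, y2, y3, y4 >= 0

Solving the primal: x* = (12, 0.6667).
  primal value c^T x* = 49.3333.
Solving the dual: y* = (2.6667, 0, 0, 0.6667).
  dual value b^T y* = 49.3333.
Strong duality: c^T x* = b^T y*. Confirmed.

49.3333


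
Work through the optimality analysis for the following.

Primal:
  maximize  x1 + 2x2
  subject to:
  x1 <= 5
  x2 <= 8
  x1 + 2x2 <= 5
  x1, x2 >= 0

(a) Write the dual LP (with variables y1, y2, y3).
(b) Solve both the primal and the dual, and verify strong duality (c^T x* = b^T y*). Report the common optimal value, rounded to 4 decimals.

The standard primal-dual pair for 'max c^T x s.t. A x <= b, x >= 0' is:
  Dual:  min b^T y  s.t.  A^T y >= c,  y >= 0.

So the dual LP is:
  minimize  5y1 + 8y2 + 5y3
  subject to:
    y1 + y3 >= 1
    y2 + 2y3 >= 2
    y1, y2, y3 >= 0

Solving the primal: x* = (0, 2.5).
  primal value c^T x* = 5.
Solving the dual: y* = (0, 0, 1).
  dual value b^T y* = 5.
Strong duality: c^T x* = b^T y*. Confirmed.

5


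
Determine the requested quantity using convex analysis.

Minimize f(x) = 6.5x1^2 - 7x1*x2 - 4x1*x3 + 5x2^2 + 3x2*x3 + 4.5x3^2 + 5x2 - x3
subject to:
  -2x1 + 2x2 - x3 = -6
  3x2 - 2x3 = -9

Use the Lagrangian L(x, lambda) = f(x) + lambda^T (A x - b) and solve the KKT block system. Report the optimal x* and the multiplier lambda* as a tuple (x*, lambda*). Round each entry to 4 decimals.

Form the Lagrangian:
  L(x, lambda) = (1/2) x^T Q x + c^T x + lambda^T (A x - b)
Stationarity (grad_x L = 0): Q x + c + A^T lambda = 0.
Primal feasibility: A x = b.

This gives the KKT block system:
  [ Q   A^T ] [ x     ]   [-c ]
  [ A    0  ] [ lambda ] = [ b ]

Solving the linear system:
  x*      = (0.2588, -1.9646, 1.5531)
  lambda* = (5.4525, 0.298)
  f(x*)   = 12.0102

x* = (0.2588, -1.9646, 1.5531), lambda* = (5.4525, 0.298)


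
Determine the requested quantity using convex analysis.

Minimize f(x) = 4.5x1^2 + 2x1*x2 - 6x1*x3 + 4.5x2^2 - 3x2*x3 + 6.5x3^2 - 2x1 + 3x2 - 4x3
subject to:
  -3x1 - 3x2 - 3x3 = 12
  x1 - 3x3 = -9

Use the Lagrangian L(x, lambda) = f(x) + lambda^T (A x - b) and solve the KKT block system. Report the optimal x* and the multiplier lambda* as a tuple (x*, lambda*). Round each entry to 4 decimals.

Form the Lagrangian:
  L(x, lambda) = (1/2) x^T Q x + c^T x + lambda^T (A x - b)
Stationarity (grad_x L = 0): Q x + c + A^T lambda = 0.
Primal feasibility: A x = b.

This gives the KKT block system:
  [ Q   A^T ] [ x     ]   [-c ]
  [ A    0  ] [ lambda ] = [ b ]

Solving the linear system:
  x*      = (-3.8764, -1.8315, 1.7079)
  lambda* = (-8.7865, 24.4382)
  f(x*)   = 160.4045

x* = (-3.8764, -1.8315, 1.7079), lambda* = (-8.7865, 24.4382)


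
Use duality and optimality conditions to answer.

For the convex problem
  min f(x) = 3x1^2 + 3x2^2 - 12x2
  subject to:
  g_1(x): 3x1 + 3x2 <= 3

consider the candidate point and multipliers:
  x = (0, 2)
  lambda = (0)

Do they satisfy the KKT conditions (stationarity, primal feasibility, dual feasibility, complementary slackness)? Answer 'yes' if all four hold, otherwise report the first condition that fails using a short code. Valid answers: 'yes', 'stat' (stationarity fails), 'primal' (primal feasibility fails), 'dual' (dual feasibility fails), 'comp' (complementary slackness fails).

Gradient of f: grad f(x) = Q x + c = (0, 0)
Constraint values g_i(x) = a_i^T x - b_i:
  g_1((0, 2)) = 3
Stationarity residual: grad f(x) + sum_i lambda_i a_i = (0, 0)
  -> stationarity OK
Primal feasibility (all g_i <= 0): FAILS
Dual feasibility (all lambda_i >= 0): OK
Complementary slackness (lambda_i * g_i(x) = 0 for all i): OK

Verdict: the first failing condition is primal_feasibility -> primal.

primal


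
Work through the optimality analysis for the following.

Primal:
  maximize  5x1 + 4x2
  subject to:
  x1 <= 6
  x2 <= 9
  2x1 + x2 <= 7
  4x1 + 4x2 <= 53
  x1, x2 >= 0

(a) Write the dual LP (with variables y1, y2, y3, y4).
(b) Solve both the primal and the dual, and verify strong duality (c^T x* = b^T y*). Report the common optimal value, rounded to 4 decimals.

The standard primal-dual pair for 'max c^T x s.t. A x <= b, x >= 0' is:
  Dual:  min b^T y  s.t.  A^T y >= c,  y >= 0.

So the dual LP is:
  minimize  6y1 + 9y2 + 7y3 + 53y4
  subject to:
    y1 + 2y3 + 4y4 >= 5
    y2 + y3 + 4y4 >= 4
    y1, y2, y3, y4 >= 0

Solving the primal: x* = (0, 7).
  primal value c^T x* = 28.
Solving the dual: y* = (0, 0, 4, 0).
  dual value b^T y* = 28.
Strong duality: c^T x* = b^T y*. Confirmed.

28


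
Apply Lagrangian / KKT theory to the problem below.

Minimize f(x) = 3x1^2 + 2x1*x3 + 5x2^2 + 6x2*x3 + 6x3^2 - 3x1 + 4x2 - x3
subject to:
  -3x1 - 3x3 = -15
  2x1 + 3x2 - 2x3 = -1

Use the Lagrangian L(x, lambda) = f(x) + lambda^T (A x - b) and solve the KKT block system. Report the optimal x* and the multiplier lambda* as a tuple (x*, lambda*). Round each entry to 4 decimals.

Form the Lagrangian:
  L(x, lambda) = (1/2) x^T Q x + c^T x + lambda^T (A x - b)
Stationarity (grad_x L = 0): Q x + c + A^T lambda = 0.
Primal feasibility: A x = b.

This gives the KKT block system:
  [ Q   A^T ] [ x     ]   [-c ]
  [ A    0  ] [ lambda ] = [ b ]

Solving the linear system:
  x*      = (3.2512, -1.3349, 1.7488)
  lambda* = (6.414, -0.3814)
  f(x*)   = 39.493

x* = (3.2512, -1.3349, 1.7488), lambda* = (6.414, -0.3814)


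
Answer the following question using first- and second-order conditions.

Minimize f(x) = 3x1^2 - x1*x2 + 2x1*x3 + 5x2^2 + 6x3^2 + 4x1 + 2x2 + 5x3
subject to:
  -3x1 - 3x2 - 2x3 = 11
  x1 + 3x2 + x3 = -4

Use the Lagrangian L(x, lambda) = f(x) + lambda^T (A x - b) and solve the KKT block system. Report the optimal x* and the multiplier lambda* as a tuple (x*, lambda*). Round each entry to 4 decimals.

Form the Lagrangian:
  L(x, lambda) = (1/2) x^T Q x + c^T x + lambda^T (A x - b)
Stationarity (grad_x L = 0): Q x + c + A^T lambda = 0.
Primal feasibility: A x = b.

This gives the KKT block system:
  [ Q   A^T ] [ x     ]   [-c ]
  [ A    0  ] [ lambda ] = [ b ]

Solving the linear system:
  x*      = (-3.2512, -0.0837, -0.4976)
  lambda* = (-8.945, -10.4163)
  f(x*)   = 20.5347

x* = (-3.2512, -0.0837, -0.4976), lambda* = (-8.945, -10.4163)


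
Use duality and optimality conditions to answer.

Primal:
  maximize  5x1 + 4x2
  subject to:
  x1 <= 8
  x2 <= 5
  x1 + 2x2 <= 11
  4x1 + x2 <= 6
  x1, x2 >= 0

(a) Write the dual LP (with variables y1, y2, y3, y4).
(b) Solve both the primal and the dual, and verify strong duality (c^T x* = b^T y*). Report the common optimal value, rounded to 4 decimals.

The standard primal-dual pair for 'max c^T x s.t. A x <= b, x >= 0' is:
  Dual:  min b^T y  s.t.  A^T y >= c,  y >= 0.

So the dual LP is:
  minimize  8y1 + 5y2 + 11y3 + 6y4
  subject to:
    y1 + y3 + 4y4 >= 5
    y2 + 2y3 + y4 >= 4
    y1, y2, y3, y4 >= 0

Solving the primal: x* = (0.25, 5).
  primal value c^T x* = 21.25.
Solving the dual: y* = (0, 2.75, 0, 1.25).
  dual value b^T y* = 21.25.
Strong duality: c^T x* = b^T y*. Confirmed.

21.25


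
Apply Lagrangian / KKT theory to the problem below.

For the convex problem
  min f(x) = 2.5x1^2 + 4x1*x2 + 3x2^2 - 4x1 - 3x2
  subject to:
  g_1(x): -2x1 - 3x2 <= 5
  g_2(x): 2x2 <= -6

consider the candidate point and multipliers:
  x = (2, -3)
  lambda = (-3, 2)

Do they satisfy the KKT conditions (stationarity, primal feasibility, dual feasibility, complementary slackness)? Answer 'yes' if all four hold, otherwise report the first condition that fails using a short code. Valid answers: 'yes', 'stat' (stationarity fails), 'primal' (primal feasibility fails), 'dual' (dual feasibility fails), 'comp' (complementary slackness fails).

Gradient of f: grad f(x) = Q x + c = (-6, -13)
Constraint values g_i(x) = a_i^T x - b_i:
  g_1((2, -3)) = 0
  g_2((2, -3)) = 0
Stationarity residual: grad f(x) + sum_i lambda_i a_i = (0, 0)
  -> stationarity OK
Primal feasibility (all g_i <= 0): OK
Dual feasibility (all lambda_i >= 0): FAILS
Complementary slackness (lambda_i * g_i(x) = 0 for all i): OK

Verdict: the first failing condition is dual_feasibility -> dual.

dual


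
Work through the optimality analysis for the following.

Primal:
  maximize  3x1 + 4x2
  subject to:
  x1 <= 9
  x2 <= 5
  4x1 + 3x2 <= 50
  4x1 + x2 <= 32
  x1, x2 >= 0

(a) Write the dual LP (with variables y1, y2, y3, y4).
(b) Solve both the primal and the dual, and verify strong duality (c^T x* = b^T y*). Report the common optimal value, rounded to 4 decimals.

The standard primal-dual pair for 'max c^T x s.t. A x <= b, x >= 0' is:
  Dual:  min b^T y  s.t.  A^T y >= c,  y >= 0.

So the dual LP is:
  minimize  9y1 + 5y2 + 50y3 + 32y4
  subject to:
    y1 + 4y3 + 4y4 >= 3
    y2 + 3y3 + y4 >= 4
    y1, y2, y3, y4 >= 0

Solving the primal: x* = (6.75, 5).
  primal value c^T x* = 40.25.
Solving the dual: y* = (0, 3.25, 0, 0.75).
  dual value b^T y* = 40.25.
Strong duality: c^T x* = b^T y*. Confirmed.

40.25


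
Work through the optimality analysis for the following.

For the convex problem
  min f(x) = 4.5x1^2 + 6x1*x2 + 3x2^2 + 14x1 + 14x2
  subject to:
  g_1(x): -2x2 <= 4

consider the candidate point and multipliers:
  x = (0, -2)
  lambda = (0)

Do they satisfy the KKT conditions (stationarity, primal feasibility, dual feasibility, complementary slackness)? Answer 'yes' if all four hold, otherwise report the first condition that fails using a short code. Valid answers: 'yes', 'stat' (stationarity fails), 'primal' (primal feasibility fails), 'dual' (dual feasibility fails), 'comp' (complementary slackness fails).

Gradient of f: grad f(x) = Q x + c = (2, 2)
Constraint values g_i(x) = a_i^T x - b_i:
  g_1((0, -2)) = 0
Stationarity residual: grad f(x) + sum_i lambda_i a_i = (2, 2)
  -> stationarity FAILS
Primal feasibility (all g_i <= 0): OK
Dual feasibility (all lambda_i >= 0): OK
Complementary slackness (lambda_i * g_i(x) = 0 for all i): OK

Verdict: the first failing condition is stationarity -> stat.

stat
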